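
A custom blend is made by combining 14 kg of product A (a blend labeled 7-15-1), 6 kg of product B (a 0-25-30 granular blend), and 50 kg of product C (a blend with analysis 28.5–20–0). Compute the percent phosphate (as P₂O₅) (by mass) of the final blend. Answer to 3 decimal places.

Total mass = 14 + 6 + 50 = 70 kg.
P₂O₅ mass = 15%×14 + 25%×6 + 20%×50 = 13.6 kg.
% P₂O₅ = 13.6 / 70 = 19.4286%.

19.429% P₂O₅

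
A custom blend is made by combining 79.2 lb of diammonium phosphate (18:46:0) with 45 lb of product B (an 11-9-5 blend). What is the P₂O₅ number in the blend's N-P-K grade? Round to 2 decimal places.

32.59% P₂O₅

Total mass = 79.2 + 45 = 124.2 lb.
P₂O₅ mass = 46%×79.2 + 9%×45 = 40.482 lb.
% P₂O₅ = 40.482 / 124.2 = 32.5942%.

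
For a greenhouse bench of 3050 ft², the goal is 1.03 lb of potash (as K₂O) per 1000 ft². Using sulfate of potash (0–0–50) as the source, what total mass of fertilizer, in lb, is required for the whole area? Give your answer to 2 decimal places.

Product per 1000 ft² = 1.03 / 50% = 2.06 lb.
Total product = 2.06 × 3050 / 1000 = 6.283 lb.

6.28 lb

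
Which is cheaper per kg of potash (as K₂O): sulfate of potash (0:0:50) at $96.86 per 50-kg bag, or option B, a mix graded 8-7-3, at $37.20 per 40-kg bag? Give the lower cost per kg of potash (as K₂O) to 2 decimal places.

sulfate of potash: K₂O per bag = 50 × 50% = 25 kg; cost = 96.86 / 25 = $3.8744/kg K₂O.
option B: K₂O per bag = 40 × 3% = 1.2 kg; cost = 37.20 / 1.2 = $31.0000/kg K₂O.
sulfate of potash is cheaper.

$3.87 per kg K₂O (sulfate of potash)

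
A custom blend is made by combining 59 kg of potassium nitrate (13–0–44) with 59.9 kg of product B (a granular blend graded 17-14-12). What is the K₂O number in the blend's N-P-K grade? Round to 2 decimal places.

Total mass = 59 + 59.9 = 118.9 kg.
K₂O mass = 44%×59 + 12%×59.9 = 33.148 kg.
% K₂O = 33.148 / 118.9 = 27.8789%.

27.88% K₂O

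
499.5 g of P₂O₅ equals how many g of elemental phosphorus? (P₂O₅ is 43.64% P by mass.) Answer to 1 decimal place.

P = 499.5 × 0.4364 = 217.982 g.

218.0 g P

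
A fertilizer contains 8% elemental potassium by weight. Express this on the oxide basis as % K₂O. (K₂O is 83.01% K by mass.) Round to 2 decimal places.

9.64% K₂O

%K₂O = 8 / 0.8301 = 9.63739%.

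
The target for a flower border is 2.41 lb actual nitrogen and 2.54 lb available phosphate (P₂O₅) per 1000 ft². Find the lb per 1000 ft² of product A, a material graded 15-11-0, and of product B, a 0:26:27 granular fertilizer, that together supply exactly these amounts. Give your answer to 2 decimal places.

16.07 lb product A, 2.97 lb product B

Per-1000 ft² balance (a = product A, b = product B):
N: 0.15·a + 0·b = 2.41
P₂O₅: 0.11·a + 0.26·b = 2.54
Solving simultaneously: a = 16.0667, b = 2.97179.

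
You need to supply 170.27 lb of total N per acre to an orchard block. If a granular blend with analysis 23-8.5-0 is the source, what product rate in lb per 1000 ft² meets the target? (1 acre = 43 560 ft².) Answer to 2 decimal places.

Product per acre = 170.27 / 23% = 740.304 lb.
Convert to per 1000 ft²: 740.304 × 0.0229568 = 16.995 lb.

17.00 lb of product per thousand sq ft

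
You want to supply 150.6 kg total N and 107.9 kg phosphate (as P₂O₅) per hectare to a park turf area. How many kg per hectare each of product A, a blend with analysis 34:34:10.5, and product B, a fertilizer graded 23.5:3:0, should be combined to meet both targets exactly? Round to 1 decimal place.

Per-hectare balance (a = product A, b = product B):
N: 0.34·a + 0.235·b = 150.6
P₂O₅: 0.34·a + 0.03·b = 107.9
Eliminate a: (row1) − 0.34/0.34·(row2) → 0.205·b = 42.7, so b = 208.293.
Back-substitute: a = (150.6 − 0.235·208.293) / 0.34 = 298.974.

299.0 kg product A, 208.3 kg product B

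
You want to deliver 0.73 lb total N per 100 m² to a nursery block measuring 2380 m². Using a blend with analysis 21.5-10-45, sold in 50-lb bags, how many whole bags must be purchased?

2 bags

Product per 100 m² = 0.73 / 21.5% = 3.39535 lb.
Total product = 3.39535 × 2380 / 100 = 80.8093 lb.
Bags = ⌈80.8093 / 50⌉ = 2.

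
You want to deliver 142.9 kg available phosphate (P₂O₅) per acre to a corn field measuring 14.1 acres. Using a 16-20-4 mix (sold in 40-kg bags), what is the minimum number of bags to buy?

252 bags

Product per acre = 142.9 / 20% = 714.5 kg.
Total product = 714.5 × 14.1 = 10074.4 kg.
Bags = ⌈10074.4 / 40⌉ = 252.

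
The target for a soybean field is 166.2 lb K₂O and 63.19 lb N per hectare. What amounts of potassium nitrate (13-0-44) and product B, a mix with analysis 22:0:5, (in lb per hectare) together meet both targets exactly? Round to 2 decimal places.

Per-hectare balance (a = potassium nitrate, b = product B):
K₂O: 0.44·a + 0.05·b = 166.2
N: 0.13·a + 0.22·b = 63.19
Solving simultaneously: a = 369.928, b = 68.6334.

369.93 lb potassium nitrate, 68.63 lb product B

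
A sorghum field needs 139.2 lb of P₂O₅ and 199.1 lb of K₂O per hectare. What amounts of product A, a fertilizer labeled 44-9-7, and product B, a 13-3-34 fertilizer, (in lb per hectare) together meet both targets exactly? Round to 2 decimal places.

With a, b = lb per hectare of product A and product B:
P₂O₅: 0.09·a + 0.03·b = 139.2
K₂O: 0.07·a + 0.34·b = 199.1
From row1: a = (139.2 − 0.03·b) / 0.09.
Into row2: 0.07·(139.2 − 0.03·b)/0.09 + 0.34·b = 199.1 → b = 286.842, a = 1451.053.

1451.05 lb product A, 286.84 lb product B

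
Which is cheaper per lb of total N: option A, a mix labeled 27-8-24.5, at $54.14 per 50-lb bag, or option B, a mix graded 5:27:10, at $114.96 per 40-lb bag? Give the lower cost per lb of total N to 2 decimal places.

$4.01 per lb N (option A)

option A: N per bag = 50 × 27% = 13.5 lb; cost = 54.14 / 13.5 = $4.0104/lb N.
option B: N per bag = 40 × 5% = 2 lb; cost = 114.96 / 2 = $57.4800/lb N.
option A is cheaper.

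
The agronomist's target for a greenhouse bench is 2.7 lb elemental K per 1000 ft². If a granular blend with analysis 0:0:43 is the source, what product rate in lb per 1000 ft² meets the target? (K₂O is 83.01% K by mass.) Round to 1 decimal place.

7.6 lb of product per thousand sq ft

As K₂O: 2.7 / 0.8301 = 3.25262 lb per 1000 ft².
Product per 1000 ft² = 3.25262 / 43% = 7.56423 lb.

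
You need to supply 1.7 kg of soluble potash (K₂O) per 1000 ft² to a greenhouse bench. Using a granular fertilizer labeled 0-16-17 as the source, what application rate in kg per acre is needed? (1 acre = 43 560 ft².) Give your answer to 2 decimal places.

435.60 kg of product per acre

Product per 1000 ft² = 1.7 / 17% = 10 kg.
Convert to per acre: 10 × 43.56 = 435.6 kg.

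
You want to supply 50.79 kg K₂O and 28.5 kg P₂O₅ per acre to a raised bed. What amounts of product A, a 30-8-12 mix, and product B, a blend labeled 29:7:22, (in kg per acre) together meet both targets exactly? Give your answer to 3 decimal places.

Per-acre balance (a = product A, b = product B):
K₂O: 0.12·a + 0.22·b = 50.79
P₂O₅: 0.08·a + 0.07·b = 28.5
Solving simultaneously: a = 295.0761, b = 69.91304.

295.076 kg product A, 69.913 kg product B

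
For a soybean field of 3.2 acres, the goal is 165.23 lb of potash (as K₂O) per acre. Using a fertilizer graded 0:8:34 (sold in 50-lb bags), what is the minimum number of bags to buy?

32 bags

Product per acre = 165.23 / 34% = 485.971 lb.
Total product = 485.971 × 3.2 = 1555.11 lb.
Bags = ⌈1555.11 / 50⌉ = 32.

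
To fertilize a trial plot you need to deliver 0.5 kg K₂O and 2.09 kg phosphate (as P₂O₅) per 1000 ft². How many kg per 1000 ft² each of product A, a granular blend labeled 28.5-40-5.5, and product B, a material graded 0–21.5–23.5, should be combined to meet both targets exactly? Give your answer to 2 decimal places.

4.67 kg product A, 1.03 kg product B

Per-1000 ft² balance (a = product A, b = product B):
K₂O: 0.055·a + 0.235·b = 0.5
P₂O₅: 0.4·a + 0.215·b = 2.09
Eliminate b: (row1) − 0.235/0.215·(row2) → -0.382209·a = -1.78442, so a = 4.66869.
Then b = (2.09 − 0.4·4.66869) / 0.215 = 1.03499.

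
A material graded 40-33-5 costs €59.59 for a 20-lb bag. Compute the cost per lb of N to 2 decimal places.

€7.45 per lb N

N in bag = 20 × 40% = 8 lb.
Cost per lb N = €59.59 / 8 = €7.4488.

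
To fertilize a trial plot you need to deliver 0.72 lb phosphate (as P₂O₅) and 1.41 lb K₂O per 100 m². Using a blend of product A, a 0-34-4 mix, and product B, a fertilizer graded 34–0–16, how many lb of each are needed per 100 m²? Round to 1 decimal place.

2.1 lb product A, 8.3 lb product B

With a, b = lb per 100 m² of product A and product B:
P₂O₅: 0.34·a + 0·b = 0.72
K₂O: 0.04·a + 0.16·b = 1.41
From row1: a = (0.72 − 0·b) / 0.34.
Into row2: 0.04·(0.72 − 0·b)/0.34 + 0.16·b = 1.41 → b = 8.28309, a = 2.11765.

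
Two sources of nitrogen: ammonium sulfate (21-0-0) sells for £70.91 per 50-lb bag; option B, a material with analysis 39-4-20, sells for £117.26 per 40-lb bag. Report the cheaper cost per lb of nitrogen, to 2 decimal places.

£6.75 per lb N (ammonium sulfate)

ammonium sulfate: N per bag = 50 × 21% = 10.5 lb; cost = 70.91 / 10.5 = £6.7533/lb N.
option B: N per bag = 40 × 39% = 15.6 lb; cost = 117.26 / 15.6 = £7.5167/lb N.
ammonium sulfate is cheaper.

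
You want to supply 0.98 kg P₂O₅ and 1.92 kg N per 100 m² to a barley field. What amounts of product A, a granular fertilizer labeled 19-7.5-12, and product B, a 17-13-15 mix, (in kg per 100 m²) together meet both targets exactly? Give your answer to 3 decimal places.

6.946 kg product A, 3.531 kg product B

Let a = kg of product A, b = kg of product B (per 100 m²).
P₂O₅: 0.075·a + 0.13·b = 0.98
N: 0.19·a + 0.17·b = 1.92
Solving simultaneously: a = 6.94561, b = 3.53138.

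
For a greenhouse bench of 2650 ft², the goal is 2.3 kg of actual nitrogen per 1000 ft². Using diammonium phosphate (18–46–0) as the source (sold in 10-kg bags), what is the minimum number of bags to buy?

4 bags

Product per 1000 ft² = 2.3 / 18% = 12.7778 kg.
Total product = 12.7778 × 2650 / 1000 = 33.8611 kg.
Bags = ⌈33.8611 / 10⌉ = 4.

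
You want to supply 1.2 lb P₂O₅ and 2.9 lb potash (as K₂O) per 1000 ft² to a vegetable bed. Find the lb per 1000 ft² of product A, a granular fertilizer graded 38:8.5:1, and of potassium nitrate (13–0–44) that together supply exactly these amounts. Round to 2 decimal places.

14.12 lb product A, 6.27 lb potassium nitrate

With a, b = lb per 1000 ft² of product A and potassium nitrate:
P₂O₅: 0.085·a + 0·b = 1.2
K₂O: 0.01·a + 0.44·b = 2.9
Eliminate b: (row1) − 0/0.44·(row2) → 0.085·a = 1.2, so a = 14.1176.
Then b = (2.9 − 0.01·14.1176) / 0.44 = 6.27005.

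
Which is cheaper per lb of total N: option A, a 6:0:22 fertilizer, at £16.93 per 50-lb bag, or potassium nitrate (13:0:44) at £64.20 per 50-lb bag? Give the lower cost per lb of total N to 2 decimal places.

£5.64 per lb N (option A)

option A: N per bag = 50 × 6% = 3 lb; cost = 16.93 / 3 = £5.6433/lb N.
potassium nitrate: N per bag = 50 × 13% = 6.5 lb; cost = 64.20 / 6.5 = £9.8769/lb N.
option A is cheaper.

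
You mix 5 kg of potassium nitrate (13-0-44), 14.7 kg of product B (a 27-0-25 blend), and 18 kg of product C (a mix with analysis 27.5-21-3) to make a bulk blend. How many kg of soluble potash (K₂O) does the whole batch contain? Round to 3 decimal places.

6.415 kg K₂O

K₂O mass = 44%×5 + 25%×14.7 + 3%×18 = 6.415 kg.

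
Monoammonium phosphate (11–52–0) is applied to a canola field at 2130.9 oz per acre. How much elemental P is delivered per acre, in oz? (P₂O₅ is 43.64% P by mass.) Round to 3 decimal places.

483.561 oz P per acre

P₂O₅ per acre = 2130.9 × 52% = 1108.07 oz.
Elemental P = 1108.07 × 0.4364 = 483.5609 oz per acre.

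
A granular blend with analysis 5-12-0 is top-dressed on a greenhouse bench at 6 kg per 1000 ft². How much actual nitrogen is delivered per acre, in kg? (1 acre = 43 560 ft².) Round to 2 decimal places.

13.07 kg N per acre

nitrogen per 1000 ft² = 6 × 5% = 0.3 kg.
Convert to per acre: 0.3 × 43.56 = 13.068 kg.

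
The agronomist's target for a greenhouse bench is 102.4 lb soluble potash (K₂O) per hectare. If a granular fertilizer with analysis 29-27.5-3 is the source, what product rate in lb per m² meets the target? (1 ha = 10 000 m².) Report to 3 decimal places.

Product per hectare = 102.4 / 3% = 3413.33 lb.
Convert to per m²: 3413.33 × 0.0001 = 0.341333 lb.

0.341 lb of product per sq m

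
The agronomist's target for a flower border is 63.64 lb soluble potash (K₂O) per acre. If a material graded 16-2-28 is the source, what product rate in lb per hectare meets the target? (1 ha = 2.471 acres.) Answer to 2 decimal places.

Product per acre = 63.64 / 28% = 227.286 lb.
Convert to per hectare: 227.286 × 2.471 = 561.623 lb.

561.62 lb of product per hectare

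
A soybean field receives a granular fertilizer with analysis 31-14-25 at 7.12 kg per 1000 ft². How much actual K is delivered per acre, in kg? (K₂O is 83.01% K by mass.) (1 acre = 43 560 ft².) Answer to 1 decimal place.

64.4 kg K per acre

K₂O per 1000 ft² = 7.12 × 25% = 1.78 kg.
Elemental K = 1.78 × 0.8301 = 1.47758 kg per 1000 ft².
Convert to per acre: 1.47758 × 43.56 = 64.3633 kg.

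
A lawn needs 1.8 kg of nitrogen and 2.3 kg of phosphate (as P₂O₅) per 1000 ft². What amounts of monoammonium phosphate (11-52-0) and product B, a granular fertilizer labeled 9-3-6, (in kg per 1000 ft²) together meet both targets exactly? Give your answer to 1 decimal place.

3.5 kg monoammonium phosphate, 15.7 kg product B

Per-1000 ft² balance (a = monoammonium phosphate, b = product B):
N: 0.11·a + 0.09·b = 1.8
P₂O₅: 0.52·a + 0.03·b = 2.3
Solving simultaneously: a = 3.51724, b = 15.7011.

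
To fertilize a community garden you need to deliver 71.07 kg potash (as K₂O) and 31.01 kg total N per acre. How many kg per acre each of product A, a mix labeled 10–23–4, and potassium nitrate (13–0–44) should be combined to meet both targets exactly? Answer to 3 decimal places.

113.539 kg product A, 151.201 kg potassium nitrate

Per-acre balance (a = product A, b = potassium nitrate):
K₂O: 0.04·a + 0.44·b = 71.07
N: 0.1·a + 0.13·b = 31.01
Eliminate a: (row1) − 0.04/0.1·(row2) → 0.388·b = 58.666, so b = 151.20103.
Back-substitute: a = (71.07 − 0.44·151.20103) / 0.04 = 113.5387.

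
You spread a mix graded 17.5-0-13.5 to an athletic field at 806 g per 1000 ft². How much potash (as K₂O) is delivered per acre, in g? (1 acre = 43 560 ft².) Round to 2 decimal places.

K₂O per 1000 ft² = 806 × 13.5% = 108.81 g.
Convert to per acre: 108.81 × 43.56 = 4739.764 g.

4739.76 g K₂O per acre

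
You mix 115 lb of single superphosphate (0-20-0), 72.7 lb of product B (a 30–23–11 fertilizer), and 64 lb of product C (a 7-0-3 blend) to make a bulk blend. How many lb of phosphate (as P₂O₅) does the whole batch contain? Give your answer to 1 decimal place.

39.7 lb P₂O₅

P₂O₅ mass = 20%×115 + 23%×72.7 + 0%×64 = 39.721 lb.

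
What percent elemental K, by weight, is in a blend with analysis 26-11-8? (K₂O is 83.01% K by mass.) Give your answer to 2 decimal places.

%K = 8 × 0.8301 = 6.6408%.

6.64% K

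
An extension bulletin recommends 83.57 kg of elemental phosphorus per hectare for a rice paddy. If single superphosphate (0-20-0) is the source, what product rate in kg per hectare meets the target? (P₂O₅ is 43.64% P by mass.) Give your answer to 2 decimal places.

As P₂O₅: 83.57 / 0.4364 = 191.499 kg per hectare.
Product per hectare = 191.499 / 20% = 957.493 kg.

957.49 kg of product per hectare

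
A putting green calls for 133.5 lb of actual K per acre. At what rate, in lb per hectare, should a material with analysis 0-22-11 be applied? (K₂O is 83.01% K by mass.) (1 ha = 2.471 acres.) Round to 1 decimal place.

3612.7 lb of product per hectare

As K₂O: 133.5 / 0.8301 = 160.824 lb per acre.
Product per acre = 160.824 / 11% = 1462.04 lb.
Convert to per hectare: 1462.04 × 2.471 = 3612.69 lb.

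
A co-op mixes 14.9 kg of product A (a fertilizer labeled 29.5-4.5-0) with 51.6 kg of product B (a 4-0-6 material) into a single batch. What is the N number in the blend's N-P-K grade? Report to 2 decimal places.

Total mass = 14.9 + 51.6 = 66.5 kg.
N mass = 29.5%×14.9 + 4%×51.6 = 6.4595 kg.
% N = 6.4595 / 66.5 = 9.71353%.

9.71% N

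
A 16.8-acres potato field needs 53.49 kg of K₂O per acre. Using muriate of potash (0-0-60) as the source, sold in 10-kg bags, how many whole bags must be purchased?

150 bags

Product per acre = 53.49 / 60% = 89.15 kg.
Total product = 89.15 × 16.8 = 1497.72 kg.
Bags = ⌈1497.72 / 10⌉ = 150.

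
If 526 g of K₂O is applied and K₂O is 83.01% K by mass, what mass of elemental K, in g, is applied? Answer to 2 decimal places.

K = 526 × 0.8301 = 436.633 g.

436.63 g K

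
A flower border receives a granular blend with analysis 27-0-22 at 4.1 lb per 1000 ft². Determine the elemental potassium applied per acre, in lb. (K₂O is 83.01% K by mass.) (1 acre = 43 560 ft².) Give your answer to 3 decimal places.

32.616 lb K per acre

K₂O per 1000 ft² = 4.1 × 22% = 0.902 lb.
Elemental K = 0.902 × 0.8301 = 0.74875 lb per 1000 ft².
Convert to per acre: 0.74875 × 43.56 = 32.6156 lb.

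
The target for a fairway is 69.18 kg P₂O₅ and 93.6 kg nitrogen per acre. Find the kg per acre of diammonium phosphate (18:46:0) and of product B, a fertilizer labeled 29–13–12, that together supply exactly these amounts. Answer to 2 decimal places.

71.77 kg diammonium phosphate, 278.21 kg product B

Per-acre balance (a = diammonium phosphate, b = product B):
P₂O₅: 0.46·a + 0.13·b = 69.18
N: 0.18·a + 0.29·b = 93.6
Solving simultaneously: a = 71.7655, b = 278.2145.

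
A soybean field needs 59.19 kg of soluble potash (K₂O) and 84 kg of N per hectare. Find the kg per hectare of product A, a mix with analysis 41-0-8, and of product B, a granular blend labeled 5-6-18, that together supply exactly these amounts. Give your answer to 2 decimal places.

174.22 kg product A, 251.40 kg product B

Per-hectare balance (a = product A, b = product B):
K₂O: 0.08·a + 0.18·b = 59.19
N: 0.41·a + 0.05·b = 84
Solving simultaneously: a = 174.219, b = 251.403.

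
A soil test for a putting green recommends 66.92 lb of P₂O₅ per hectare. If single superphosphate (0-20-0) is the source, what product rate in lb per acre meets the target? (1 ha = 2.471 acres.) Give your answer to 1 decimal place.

Product per hectare = 66.92 / 20% = 334.6 lb.
Convert to per acre: 334.6 × 0.404694 = 135.411 lb.

135.4 lb of product per acre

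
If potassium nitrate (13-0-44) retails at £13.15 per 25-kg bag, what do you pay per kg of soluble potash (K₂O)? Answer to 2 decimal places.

£1.20 per kg K₂O

K₂O in bag = 25 × 44% = 11 kg.
Cost per kg K₂O = £13.15 / 11 = £1.1955.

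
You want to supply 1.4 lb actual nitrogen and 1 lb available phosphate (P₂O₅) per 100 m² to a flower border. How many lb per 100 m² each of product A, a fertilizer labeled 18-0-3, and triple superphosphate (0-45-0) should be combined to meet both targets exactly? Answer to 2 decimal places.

7.78 lb product A, 2.22 lb triple superphosphate

Per-100 m² balance (a = product A, b = triple superphosphate):
N: 0.18·a + 0·b = 1.4
P₂O₅: 0·a + 0.45·b = 1
Solving simultaneously: a = 7.77778, b = 2.22222.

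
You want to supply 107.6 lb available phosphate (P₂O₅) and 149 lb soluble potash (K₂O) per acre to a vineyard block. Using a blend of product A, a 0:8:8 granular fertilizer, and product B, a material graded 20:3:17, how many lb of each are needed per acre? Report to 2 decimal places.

1234.11 lb product A, 295.71 lb product B

Let a = lb of product A, b = lb of product B (per acre).
P₂O₅: 0.08·a + 0.03·b = 107.6
K₂O: 0.08·a + 0.17·b = 149
From row1: a = (107.6 − 0.03·b) / 0.08.
Into row2: 0.08·(107.6 − 0.03·b)/0.08 + 0.17·b = 149 → b = 295.714, a = 1234.107.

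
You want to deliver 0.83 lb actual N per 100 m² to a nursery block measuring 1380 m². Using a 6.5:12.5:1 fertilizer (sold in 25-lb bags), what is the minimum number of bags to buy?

Product per 100 m² = 0.83 / 6.5% = 12.7692 lb.
Total product = 12.7692 × 1380 / 100 = 176.215 lb.
Bags = ⌈176.215 / 25⌉ = 8.

8 bags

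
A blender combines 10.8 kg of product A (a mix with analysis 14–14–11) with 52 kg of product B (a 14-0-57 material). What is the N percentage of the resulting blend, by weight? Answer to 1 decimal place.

Total mass = 10.8 + 52 = 62.8 kg.
N mass = 14%×10.8 + 14%×52 = 8.792 kg.
% N = 8.792 / 62.8 = 14%.

14.0% N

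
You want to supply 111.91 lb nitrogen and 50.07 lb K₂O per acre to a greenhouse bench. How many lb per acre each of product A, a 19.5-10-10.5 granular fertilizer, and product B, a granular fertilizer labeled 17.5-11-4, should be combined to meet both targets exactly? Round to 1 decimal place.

405.3 lb product A, 187.9 lb product B

Per-acre balance (a = product A, b = product B):
N: 0.195·a + 0.175·b = 111.91
K₂O: 0.105·a + 0.04·b = 50.07
Eliminate a: (row1) − 0.195/0.105·(row2) → 0.100714·b = 18.9229, so b = 187.887.
Back-substitute: a = (111.91 − 0.175·187.887) / 0.195 = 405.281.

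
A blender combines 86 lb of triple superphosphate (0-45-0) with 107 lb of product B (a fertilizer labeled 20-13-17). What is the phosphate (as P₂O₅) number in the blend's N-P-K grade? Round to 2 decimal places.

Total mass = 86 + 107 = 193 lb.
P₂O₅ mass = 45%×86 + 13%×107 = 52.61 lb.
% P₂O₅ = 52.61 / 193 = 27.2591%.

27.26% P₂O₅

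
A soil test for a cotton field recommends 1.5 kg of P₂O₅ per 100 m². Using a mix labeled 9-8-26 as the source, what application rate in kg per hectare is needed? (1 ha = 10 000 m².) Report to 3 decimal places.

1875.000 kg of product per hectare

Product per 100 m² = 1.5 / 8% = 18.75 kg.
Convert to per hectare: 18.75 × 100 = 1875 kg.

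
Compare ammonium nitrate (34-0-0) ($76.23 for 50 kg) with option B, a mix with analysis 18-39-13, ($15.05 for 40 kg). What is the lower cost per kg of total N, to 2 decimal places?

ammonium nitrate: N per bag = 50 × 34% = 17 kg; cost = 76.23 / 17 = $4.4841/kg N.
option B: N per bag = 40 × 18% = 7.2 kg; cost = 15.05 / 7.2 = $2.0903/kg N.
option B is cheaper.

$2.09 per kg N (option B)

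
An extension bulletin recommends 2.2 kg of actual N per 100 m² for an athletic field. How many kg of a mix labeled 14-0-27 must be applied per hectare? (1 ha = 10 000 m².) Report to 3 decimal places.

Product per 100 m² = 2.2 / 14% = 15.7143 kg.
Convert to per hectare: 15.7143 × 100 = 1571.4286 kg.

1571.429 kg of product per hectare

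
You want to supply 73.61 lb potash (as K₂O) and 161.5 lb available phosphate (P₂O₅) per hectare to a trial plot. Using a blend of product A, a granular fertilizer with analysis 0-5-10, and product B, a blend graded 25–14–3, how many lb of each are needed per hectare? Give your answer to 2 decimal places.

436.83 lb product A, 997.56 lb product B

With a, b = lb per hectare of product A and product B:
K₂O: 0.1·a + 0.03·b = 73.61
P₂O₅: 0.05·a + 0.14·b = 161.5
From row1: a = (73.61 − 0.03·b) / 0.1.
Into row2: 0.05·(73.61 − 0.03·b)/0.1 + 0.14·b = 161.5 → b = 997.56, a = 436.832.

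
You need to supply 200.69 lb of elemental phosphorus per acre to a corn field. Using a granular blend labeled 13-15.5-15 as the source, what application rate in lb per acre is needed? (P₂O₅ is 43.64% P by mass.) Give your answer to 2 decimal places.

2966.94 lb of product per acre

As P₂O₅: 200.69 / 0.4364 = 459.876 lb per acre.
Product per acre = 459.876 / 15.5% = 2966.944 lb.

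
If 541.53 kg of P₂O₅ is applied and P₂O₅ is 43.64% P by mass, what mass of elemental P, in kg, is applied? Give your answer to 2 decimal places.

P = 541.53 × 0.4364 = 236.324 kg.

236.32 kg P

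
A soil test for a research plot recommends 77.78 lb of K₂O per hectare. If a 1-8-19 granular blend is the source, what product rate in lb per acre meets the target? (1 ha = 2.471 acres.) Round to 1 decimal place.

165.7 lb of product per acre

Product per hectare = 77.78 / 19% = 409.368 lb.
Convert to per acre: 409.368 × 0.404694 = 165.669 lb.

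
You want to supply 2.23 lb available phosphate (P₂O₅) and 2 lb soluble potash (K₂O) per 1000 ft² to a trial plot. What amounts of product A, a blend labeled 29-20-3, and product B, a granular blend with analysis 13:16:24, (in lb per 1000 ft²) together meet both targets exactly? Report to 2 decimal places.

Let a = lb of product A, b = lb of product B (per 1000 ft²).
P₂O₅: 0.2·a + 0.16·b = 2.23
K₂O: 0.03·a + 0.24·b = 2
Eliminate a: (row1) − 0.2/0.03·(row2) → -1.44·b = -11.1033, so b = 7.71065.
Back-substitute: a = (2.23 − 0.16·7.71065) / 0.2 = 4.98148.

4.98 lb product A, 7.71 lb product B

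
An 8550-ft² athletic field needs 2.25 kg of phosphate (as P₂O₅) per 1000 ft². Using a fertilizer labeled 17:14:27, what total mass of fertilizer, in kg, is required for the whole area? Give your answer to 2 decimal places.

137.41 kg

Product per 1000 ft² = 2.25 / 14% = 16.0714 kg.
Total product = 16.0714 × 8550 / 1000 = 137.411 kg.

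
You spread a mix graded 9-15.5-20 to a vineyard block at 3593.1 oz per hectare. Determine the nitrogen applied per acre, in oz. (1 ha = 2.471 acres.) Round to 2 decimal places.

nitrogen per hectare = 3593.1 × 9% = 323.379 oz.
Convert to per acre: 323.379 × 0.404694 = 130.8697 oz.

130.87 oz N per acre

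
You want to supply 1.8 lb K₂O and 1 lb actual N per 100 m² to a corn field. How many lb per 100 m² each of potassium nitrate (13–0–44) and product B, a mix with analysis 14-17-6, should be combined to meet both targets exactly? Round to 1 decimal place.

3.6 lb potassium nitrate, 3.8 lb product B

Let a = lb of potassium nitrate, b = lb of product B (per 100 m²).
K₂O: 0.44·a + 0.06·b = 1.8
N: 0.13·a + 0.14·b = 1
Eliminate b: (row1) − 0.06/0.14·(row2) → 0.384286·a = 1.37143, so a = 3.56877.
Then b = (1 − 0.13·3.56877) / 0.14 = 3.829.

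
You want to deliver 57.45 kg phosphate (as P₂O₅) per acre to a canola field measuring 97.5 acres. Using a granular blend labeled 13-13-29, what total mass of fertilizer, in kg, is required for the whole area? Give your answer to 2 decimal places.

Product per acre = 57.45 / 13% = 441.923 kg.
Total product = 441.923 × 97.5 = 43087.5 kg.

43087.50 kg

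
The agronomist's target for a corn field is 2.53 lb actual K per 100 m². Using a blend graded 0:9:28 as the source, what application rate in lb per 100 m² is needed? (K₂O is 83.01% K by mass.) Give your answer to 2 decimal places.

As K₂O: 2.53 / 0.8301 = 3.04783 lb per 100 m².
Product per 100 m² = 3.04783 / 28% = 10.8851 lb.

10.89 lb of product per hundred sq m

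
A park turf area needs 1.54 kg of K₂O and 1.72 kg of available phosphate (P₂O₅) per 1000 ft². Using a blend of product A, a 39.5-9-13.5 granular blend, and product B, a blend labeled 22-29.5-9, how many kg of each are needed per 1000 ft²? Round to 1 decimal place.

9.4 kg product A, 3.0 kg product B

With a, b = kg per 1000 ft² of product A and product B:
K₂O: 0.135·a + 0.09·b = 1.54
P₂O₅: 0.09·a + 0.295·b = 1.72
Solving simultaneously: a = 9.4405, b = 2.95035.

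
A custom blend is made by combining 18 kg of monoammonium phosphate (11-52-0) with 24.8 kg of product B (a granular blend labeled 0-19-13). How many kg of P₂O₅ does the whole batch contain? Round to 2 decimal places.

P₂O₅ mass = 52%×18 + 19%×24.8 = 14.072 kg.

14.07 kg P₂O₅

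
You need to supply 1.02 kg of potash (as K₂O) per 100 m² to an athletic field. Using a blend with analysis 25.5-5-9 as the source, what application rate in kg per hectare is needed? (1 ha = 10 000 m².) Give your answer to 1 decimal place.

1133.3 kg of product per hectare

Product per 100 m² = 1.02 / 9% = 11.3333 kg.
Convert to per hectare: 11.3333 × 100 = 1133.33 kg.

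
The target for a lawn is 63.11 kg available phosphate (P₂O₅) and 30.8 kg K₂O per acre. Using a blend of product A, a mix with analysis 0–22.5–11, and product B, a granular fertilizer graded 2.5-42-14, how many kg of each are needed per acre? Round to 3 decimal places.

Per-acre balance (a = product A, b = product B):
P₂O₅: 0.225·a + 0.42·b = 63.11
K₂O: 0.11·a + 0.14·b = 30.8
From row1: a = (63.11 − 0.42·b) / 0.225.
Into row2: 0.11·(63.11 − 0.42·b)/0.225 + 0.14·b = 30.8 → b = 0.823129, a = 278.9524.

278.952 kg product A, 0.823 kg product B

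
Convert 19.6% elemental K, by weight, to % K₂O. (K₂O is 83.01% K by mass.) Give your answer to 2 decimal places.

23.61% K₂O

%K₂O = 19.6 / 0.8301 = 23.6116%.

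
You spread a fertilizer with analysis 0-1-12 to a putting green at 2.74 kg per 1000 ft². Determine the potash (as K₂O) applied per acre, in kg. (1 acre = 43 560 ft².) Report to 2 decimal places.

14.32 kg K₂O per acre

K₂O per 1000 ft² = 2.74 × 12% = 0.3288 kg.
Convert to per acre: 0.3288 × 43.56 = 14.3225 kg.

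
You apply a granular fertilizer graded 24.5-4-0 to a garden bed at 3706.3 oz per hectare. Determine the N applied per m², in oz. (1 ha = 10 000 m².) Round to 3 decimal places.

0.091 oz N per sq m

nitrogen per hectare = 3706.3 × 24.5% = 908.044 oz.
Convert to per m²: 908.044 × 0.0001 = 0.0908044 oz.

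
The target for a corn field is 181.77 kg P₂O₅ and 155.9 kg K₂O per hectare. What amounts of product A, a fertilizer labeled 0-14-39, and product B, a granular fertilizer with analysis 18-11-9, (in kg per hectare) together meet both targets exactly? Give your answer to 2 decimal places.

Let a = kg of product A, b = kg of product B (per hectare).
P₂O₅: 0.14·a + 0.11·b = 181.77
K₂O: 0.39·a + 0.09·b = 155.9
From row1: a = (181.77 − 0.11·b) / 0.14.
Into row2: 0.39·(181.77 − 0.11·b)/0.14 + 0.09·b = 155.9 → b = 1619.284, a = 26.0627.

26.06 kg product A, 1619.28 kg product B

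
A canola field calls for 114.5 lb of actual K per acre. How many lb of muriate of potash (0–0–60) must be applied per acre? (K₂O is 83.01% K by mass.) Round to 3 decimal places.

As K₂O: 114.5 / 0.8301 = 137.935 lb per acre.
Product per acre = 137.935 / 60% = 229.89198 lb.

229.892 lb of product per acre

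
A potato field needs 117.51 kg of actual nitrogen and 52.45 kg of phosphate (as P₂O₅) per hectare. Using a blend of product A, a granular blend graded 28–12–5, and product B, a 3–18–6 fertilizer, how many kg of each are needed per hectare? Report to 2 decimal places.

418.34 kg product A, 12.50 kg product B

Let a = kg of product A, b = kg of product B (per hectare).
N: 0.28·a + 0.03·b = 117.51
P₂O₅: 0.12·a + 0.18·b = 52.45
Solving simultaneously: a = 418.3397, b = 12.4957.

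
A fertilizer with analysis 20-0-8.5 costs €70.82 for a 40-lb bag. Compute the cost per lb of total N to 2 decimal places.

N in bag = 40 × 20% = 8 lb.
Cost per lb N = €70.82 / 8 = €8.8525.

€8.85 per lb N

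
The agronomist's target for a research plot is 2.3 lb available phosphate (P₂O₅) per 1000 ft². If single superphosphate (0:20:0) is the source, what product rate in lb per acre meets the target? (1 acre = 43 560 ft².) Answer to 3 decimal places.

500.940 lb of product per acre

Product per 1000 ft² = 2.3 / 20% = 11.5 lb.
Convert to per acre: 11.5 × 43.56 = 500.94 lb.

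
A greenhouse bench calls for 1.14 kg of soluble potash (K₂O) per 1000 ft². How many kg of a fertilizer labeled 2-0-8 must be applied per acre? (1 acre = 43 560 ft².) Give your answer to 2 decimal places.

Product per 1000 ft² = 1.14 / 8% = 14.25 kg.
Convert to per acre: 14.25 × 43.56 = 620.73 kg.

620.73 kg of product per acre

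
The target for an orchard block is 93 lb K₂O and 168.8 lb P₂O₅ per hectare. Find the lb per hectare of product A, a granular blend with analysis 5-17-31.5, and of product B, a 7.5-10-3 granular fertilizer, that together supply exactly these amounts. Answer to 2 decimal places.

160.45 lb product A, 1415.23 lb product B

Let a = lb of product A, b = lb of product B (per hectare).
K₂O: 0.315·a + 0.03·b = 93
P₂O₅: 0.17·a + 0.1·b = 168.8
Eliminate a: (row1) − 0.315/0.17·(row2) → -0.155294·b = -219.776, so b = 1415.227.
Back-substitute: a = (93 − 0.03·1415.227) / 0.315 = 160.4545.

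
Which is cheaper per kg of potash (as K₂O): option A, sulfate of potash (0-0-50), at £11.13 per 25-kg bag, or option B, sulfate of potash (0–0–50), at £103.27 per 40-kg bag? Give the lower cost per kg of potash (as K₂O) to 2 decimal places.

£0.89 per kg K₂O (option A)

option A: K₂O per bag = 25 × 50% = 12.5 kg; cost = 11.13 / 12.5 = £0.8904/kg K₂O.
option B: K₂O per bag = 40 × 50% = 20 kg; cost = 103.27 / 20 = £5.1635/kg K₂O.
option A is cheaper.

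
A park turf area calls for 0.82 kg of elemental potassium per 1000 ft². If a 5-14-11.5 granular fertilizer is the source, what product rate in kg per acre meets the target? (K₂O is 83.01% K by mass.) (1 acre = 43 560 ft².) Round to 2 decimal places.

As K₂O: 0.82 / 0.8301 = 0.987833 kg per 1000 ft².
Product per 1000 ft² = 0.987833 / 11.5% = 8.58985 kg.
Convert to per acre: 8.58985 × 43.56 = 374.174 kg.

374.17 kg of product per acre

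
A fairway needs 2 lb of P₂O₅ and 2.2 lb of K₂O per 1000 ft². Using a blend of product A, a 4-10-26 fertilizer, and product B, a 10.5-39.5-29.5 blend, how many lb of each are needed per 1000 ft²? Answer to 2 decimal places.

3.81 lb product A, 4.10 lb product B

With a, b = lb per 1000 ft² of product A and product B:
P₂O₅: 0.1·a + 0.395·b = 2
K₂O: 0.26·a + 0.295·b = 2.2
Solving simultaneously: a = 3.81148, b = 4.09836.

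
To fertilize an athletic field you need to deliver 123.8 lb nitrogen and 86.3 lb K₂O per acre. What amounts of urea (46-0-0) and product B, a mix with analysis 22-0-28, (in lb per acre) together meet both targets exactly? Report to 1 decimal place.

121.7 lb urea, 308.2 lb product B

With a, b = lb per acre of urea and product B:
N: 0.46·a + 0.22·b = 123.8
K₂O: 0·a + 0.28·b = 86.3
Solving simultaneously: a = 121.724, b = 308.214.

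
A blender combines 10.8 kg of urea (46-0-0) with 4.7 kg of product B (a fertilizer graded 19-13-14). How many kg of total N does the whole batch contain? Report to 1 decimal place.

N mass = 46%×10.8 + 19%×4.7 = 5.861 kg.

5.9 kg N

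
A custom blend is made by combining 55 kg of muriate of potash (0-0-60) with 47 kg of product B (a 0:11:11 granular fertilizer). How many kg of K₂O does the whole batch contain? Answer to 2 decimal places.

K₂O mass = 60%×55 + 11%×47 = 38.17 kg.

38.17 kg K₂O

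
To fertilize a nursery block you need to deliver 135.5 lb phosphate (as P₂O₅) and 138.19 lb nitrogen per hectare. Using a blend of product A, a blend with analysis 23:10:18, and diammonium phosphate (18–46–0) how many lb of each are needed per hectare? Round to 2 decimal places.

With a, b = lb per hectare of product A and diammonium phosphate:
P₂O₅: 0.1·a + 0.46·b = 135.5
N: 0.23·a + 0.18·b = 138.19
Solving simultaneously: a = 446.212, b = 197.563.

446.21 lb product A, 197.56 lb diammonium phosphate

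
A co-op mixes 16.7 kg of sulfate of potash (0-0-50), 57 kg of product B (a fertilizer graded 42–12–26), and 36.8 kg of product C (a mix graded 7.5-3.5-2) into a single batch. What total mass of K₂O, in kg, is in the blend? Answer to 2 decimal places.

23.91 kg K₂O

K₂O mass = 50%×16.7 + 26%×57 + 2%×36.8 = 23.906 kg.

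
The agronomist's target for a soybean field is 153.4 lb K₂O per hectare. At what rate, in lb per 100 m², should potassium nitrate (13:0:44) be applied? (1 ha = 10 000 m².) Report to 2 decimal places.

3.49 lb of product per hundred sq m

Product per hectare = 153.4 / 44% = 348.636 lb.
Convert to per 100 m²: 348.636 × 0.01 = 3.48636 lb.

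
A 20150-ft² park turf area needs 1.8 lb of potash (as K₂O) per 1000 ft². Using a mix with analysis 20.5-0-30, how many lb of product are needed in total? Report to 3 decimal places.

Product per 1000 ft² = 1.8 / 30% = 6 lb.
Total product = 6 × 20150 / 1000 = 120.9 lb.

120.900 lb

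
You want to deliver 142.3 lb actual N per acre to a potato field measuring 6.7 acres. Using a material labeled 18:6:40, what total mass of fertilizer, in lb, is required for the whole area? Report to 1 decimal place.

Product per acre = 142.3 / 18% = 790.556 lb.
Total product = 790.556 × 6.7 = 5296.72 lb.

5296.7 lb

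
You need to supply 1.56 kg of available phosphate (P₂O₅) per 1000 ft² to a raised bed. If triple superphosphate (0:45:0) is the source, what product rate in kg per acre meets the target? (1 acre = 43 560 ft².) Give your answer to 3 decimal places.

Product per 1000 ft² = 1.56 / 45% = 3.46667 kg.
Convert to per acre: 3.46667 × 43.56 = 151.008 kg.

151.008 kg of product per acre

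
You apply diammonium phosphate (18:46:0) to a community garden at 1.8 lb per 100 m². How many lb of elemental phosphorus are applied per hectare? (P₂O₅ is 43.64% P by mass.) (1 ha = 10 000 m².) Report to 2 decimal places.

P₂O₅ per 100 m² = 1.8 × 46% = 0.828 lb.
Elemental P = 0.828 × 0.4364 = 0.361339 lb per 100 m².
Convert to per hectare: 0.361339 × 100 = 36.1339 lb.

36.13 lb P per hectare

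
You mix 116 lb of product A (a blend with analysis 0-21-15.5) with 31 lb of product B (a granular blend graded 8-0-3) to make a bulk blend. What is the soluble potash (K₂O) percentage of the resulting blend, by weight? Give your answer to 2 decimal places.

Total mass = 116 + 31 = 147 lb.
K₂O mass = 15.5%×116 + 3%×31 = 18.91 lb.
% K₂O = 18.91 / 147 = 12.8639%.

12.86% K₂O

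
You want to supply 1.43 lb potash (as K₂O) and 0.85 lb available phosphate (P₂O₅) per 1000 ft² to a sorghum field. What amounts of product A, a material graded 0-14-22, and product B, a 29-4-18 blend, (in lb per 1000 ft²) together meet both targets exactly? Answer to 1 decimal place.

With a, b = lb per 1000 ft² of product A and product B:
K₂O: 0.22·a + 0.18·b = 1.43
P₂O₅: 0.14·a + 0.04·b = 0.85
Solving simultaneously: a = 5.84146, b = 0.804878.

5.8 lb product A, 0.8 lb product B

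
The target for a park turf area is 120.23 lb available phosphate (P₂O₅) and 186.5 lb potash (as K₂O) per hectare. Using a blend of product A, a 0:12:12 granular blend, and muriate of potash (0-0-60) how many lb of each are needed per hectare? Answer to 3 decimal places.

Per-hectare balance (a = product A, b = muriate of potash):
P₂O₅: 0.12·a + 0·b = 120.23
K₂O: 0.12·a + 0.6·b = 186.5
From row1: a = (120.23 − 0·b) / 0.12.
Into row2: 0.12·(120.23 − 0·b)/0.12 + 0.6·b = 186.5 → b = 110.45, a = 1001.9167.

1001.917 lb product A, 110.450 lb muriate of potash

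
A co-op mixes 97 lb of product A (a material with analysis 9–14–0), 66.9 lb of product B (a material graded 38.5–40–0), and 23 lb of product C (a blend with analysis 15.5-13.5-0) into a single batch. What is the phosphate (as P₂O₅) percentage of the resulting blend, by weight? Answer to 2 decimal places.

Total mass = 97 + 66.9 + 23 = 186.9 lb.
P₂O₅ mass = 14%×97 + 40%×66.9 + 13.5%×23 = 43.445 lb.
% P₂O₅ = 43.445 / 186.9 = 23.2451%.

23.25% P₂O₅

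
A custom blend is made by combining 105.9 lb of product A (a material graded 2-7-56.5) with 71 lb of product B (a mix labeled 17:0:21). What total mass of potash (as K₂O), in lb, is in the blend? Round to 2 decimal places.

74.74 lb K₂O

K₂O mass = 56.5%×105.9 + 21%×71 = 74.7435 lb.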